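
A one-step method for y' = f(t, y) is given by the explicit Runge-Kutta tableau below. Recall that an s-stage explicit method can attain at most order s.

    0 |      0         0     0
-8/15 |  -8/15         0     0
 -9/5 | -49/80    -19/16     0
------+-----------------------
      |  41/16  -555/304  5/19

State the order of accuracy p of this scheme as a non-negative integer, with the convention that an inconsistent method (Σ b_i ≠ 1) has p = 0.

3

b = (41/16, -555/304, 5/19)
c = (0, -8/15, -9/5)
Ac = (0, 0, 19/30)
Σ b_i: 41/16·1 + (-555/304)·1 + 5/19·1 = 1 ✓
b·c: (-555/304)·(-8/15) + 5/19·(-9/5) = 1/2 ✓
b·c²: (-555/304)·64/225 + 5/19·81/25 = 1/3 ✓
b·Ac: 5/19·19/30 = 1/6 ✓; 3 stages ⇒ order 3.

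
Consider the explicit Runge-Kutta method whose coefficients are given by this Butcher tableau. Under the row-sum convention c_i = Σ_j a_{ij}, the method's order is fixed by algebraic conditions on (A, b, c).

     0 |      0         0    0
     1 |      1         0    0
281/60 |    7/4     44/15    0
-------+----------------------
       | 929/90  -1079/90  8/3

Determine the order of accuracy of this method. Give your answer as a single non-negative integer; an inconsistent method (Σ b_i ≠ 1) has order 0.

2

b = (929/90, -1079/90, 8/3)
c = (0, 1, 281/60)
Ac = (0, 0, 44/15)
Σ b_i: 929/90·1 + (-1079/90)·1 + 8/3·1 = 1 ✓
b·c: (-1079/90)·1 + 8/3·281/60 = 1/2 ✓
b·c²: (-1079/90)·1 + 8/3·78961/3600 = 31388/675 ≠ 1/3 ⇒ order 2.
b·Ac: 8/3·44/15 = 352/45 ≠ 1/6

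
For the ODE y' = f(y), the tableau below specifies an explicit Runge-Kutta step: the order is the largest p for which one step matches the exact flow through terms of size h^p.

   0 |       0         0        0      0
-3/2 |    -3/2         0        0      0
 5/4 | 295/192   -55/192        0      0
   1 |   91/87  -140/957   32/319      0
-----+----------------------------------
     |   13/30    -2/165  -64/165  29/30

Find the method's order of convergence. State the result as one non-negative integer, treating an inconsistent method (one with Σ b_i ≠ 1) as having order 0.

4

b = (13/30, -2/165, -64/165, 29/30)
c = (0, -3/2, 5/4, 1)
Ac = (0, 0, 55/128, 10/29)
Σ b_i: 13/30·1 + (-2/165)·1 + (-64/165)·1 + 29/30·1 = 1 ✓
b·c: (-2/165)·(-3/2) + (-64/165)·5/4 + 29/30·1 = 1/2 ✓
b·c²: (-2/165)·9/4 + (-64/165)·25/16 + 29/30·1 = 1/3 ✓
b·Ac: (-64/165)·55/128 + 29/30·10/29 = 1/6 ✓
b·c³: (-2/165)·(-27/8) + (-64/165)·125/64 + 29/30·1 = 1/4 ✓
b·(c∘Ac): (-64/165)·275/512 + 29/30·10/29 = 1/8 ✓
b·Ac²: (-64/165)·(-165/256) + 29/30·(-5/29) = 1/12 ✓
b·A²c: 29/30·5/116 = 1/24 ✓; 4 stages ⇒ order 4.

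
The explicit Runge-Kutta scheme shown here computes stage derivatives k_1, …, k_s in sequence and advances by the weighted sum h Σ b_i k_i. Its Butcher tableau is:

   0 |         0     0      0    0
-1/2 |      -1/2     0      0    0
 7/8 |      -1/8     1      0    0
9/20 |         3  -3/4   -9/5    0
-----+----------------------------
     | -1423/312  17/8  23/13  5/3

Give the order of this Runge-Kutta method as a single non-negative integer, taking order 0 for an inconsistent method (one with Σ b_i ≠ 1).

1

b = (-1423/312, 17/8, 23/13, 5/3)
c = (0, -1/2, 7/8, 9/20)
Ac = (0, 0, -1/2, -6/5)
Σ b_i: (-1423/312)·1 + 17/8·1 + 23/13·1 + 5/3·1 = 1 ✓
b·c: 17/8·(-1/2) + 23/13·7/8 + 5/3·9/20 = 257/208 ≠ 1/2 ⇒ order 1.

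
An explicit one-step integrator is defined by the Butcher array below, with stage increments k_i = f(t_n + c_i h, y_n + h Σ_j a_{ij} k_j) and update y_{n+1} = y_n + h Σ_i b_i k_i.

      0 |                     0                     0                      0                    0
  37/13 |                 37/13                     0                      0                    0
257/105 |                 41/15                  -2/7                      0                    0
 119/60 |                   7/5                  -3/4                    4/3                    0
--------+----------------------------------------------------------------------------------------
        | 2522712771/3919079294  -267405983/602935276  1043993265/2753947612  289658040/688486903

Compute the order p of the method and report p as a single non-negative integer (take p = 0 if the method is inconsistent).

3

b = (2522712771/3919079294, -267405983/602935276, 1043993265/2753947612, 289658040/688486903)
c = (0, 37/13, 257/105, 119/60)
Ac = (0, 0, -74/91, 18491/16380)
Σ b_i: 2522712771/3919079294·1 + (-267405983/602935276)·1 + 1043993265/2753947612·1 + 289658040/688486903·1 = 1 ✓
b·c: (-267405983/602935276)·37/13 + 1043993265/2753947612·257/105 + 289658040/688486903·119/60 = 1/2 ✓
b·c²: (-267405983/602935276)·1369/169 + 1043993265/2753947612·66049/11025 + 289658040/688486903·14161/3600 = 1/3 ✓
b·Ac: 1043993265/2753947612·(-74/91) + 289658040/688486903·18491/16380 = 1/6 ✓
b·c³: (-267405983/602935276)·50653/2197 + 1043993265/2753947612·16974593/1157625 + 289658040/688486903·1685159/216000 = -2401731809063/1734986995560 ≠ 1/4 ⇒ order 3.
b·(c∘Ac): 1043993265/2753947612·(-19018/9555) + 289658040/688486903·314347/140400 = 5806934554/30981910635 ≠ 1/8
b·Ac²: 1043993265/2753947612·(-2738/1183) + 289658040/688486903·42757471/22358700 = -410676858517/5638707735570 ≠ 1/12
b·A²c: 289658040/688486903·(-296/273) = -4082799040/8950329739 ≠ 1/24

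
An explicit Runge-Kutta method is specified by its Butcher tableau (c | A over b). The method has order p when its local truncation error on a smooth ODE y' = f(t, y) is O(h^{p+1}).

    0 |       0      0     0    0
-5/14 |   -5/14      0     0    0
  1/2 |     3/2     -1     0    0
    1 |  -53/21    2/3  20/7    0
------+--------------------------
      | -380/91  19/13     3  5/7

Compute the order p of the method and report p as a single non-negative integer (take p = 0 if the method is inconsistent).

b = (-380/91, 19/13, 3, 5/7)
c = (0, -5/14, 1/2, 1)
Ac = (0, 0, 5/14, 25/21)
Σ b_i: (-380/91)·1 + 19/13·1 + 3·1 + 5/7·1 = 1 ✓
b·c: 19/13·(-5/14) + 3·1/2 + 5/7·1 = 22/13 ≠ 1/2 ⇒ order 1.

1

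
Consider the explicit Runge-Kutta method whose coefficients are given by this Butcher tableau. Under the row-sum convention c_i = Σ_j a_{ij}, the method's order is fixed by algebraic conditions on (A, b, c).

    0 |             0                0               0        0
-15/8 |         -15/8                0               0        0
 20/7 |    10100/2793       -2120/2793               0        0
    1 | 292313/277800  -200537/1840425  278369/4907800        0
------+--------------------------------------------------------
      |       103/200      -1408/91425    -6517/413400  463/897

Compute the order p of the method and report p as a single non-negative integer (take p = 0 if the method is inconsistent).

4

b = (103/200, -1408/91425, -6517/413400, 463/897)
c = (0, -15/8, 20/7, 1)
Ac = (0, 0, 1325/931, 1357/3704)
Σ b_i: 103/200·1 + (-1408/91425)·1 + (-6517/413400)·1 + 463/897·1 = 1 ✓
b·c: (-1408/91425)·(-15/8) + (-6517/413400)·20/7 + 463/897·1 = 1/2 ✓
b·c²: (-1408/91425)·225/64 + (-6517/413400)·400/49 + 463/897·1 = 1/3 ✓
b·Ac: (-6517/413400)·1325/931 + 463/897·1357/3704 = 1/6 ✓
b·c³: (-1408/91425)·(-3375/512) + (-6517/413400)·8000/343 + 463/897·1 = 1/4 ✓
b·(c∘Ac): (-6517/413400)·26500/6517 + 463/897·1357/3704 = 1/8 ✓
b·Ac²: (-6517/413400)·(-19875/7448) + 463/897·2369/29632 = 1/12 ✓
b·A²c: 463/897·299/3704 = 1/24 ✓; 4 stages ⇒ order 4.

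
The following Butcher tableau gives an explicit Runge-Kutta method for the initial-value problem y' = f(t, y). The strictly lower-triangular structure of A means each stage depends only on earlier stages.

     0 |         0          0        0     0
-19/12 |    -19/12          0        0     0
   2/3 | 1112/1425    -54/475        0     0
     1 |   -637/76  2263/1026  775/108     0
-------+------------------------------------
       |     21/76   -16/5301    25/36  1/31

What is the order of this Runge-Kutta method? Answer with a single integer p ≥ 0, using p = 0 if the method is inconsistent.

b = (21/76, -16/5301, 25/36, 1/31)
c = (0, -19/12, 2/3, 1)
Ac = (0, 0, 9/50, 31/24)
Σ b_i: 21/76·1 + (-16/5301)·1 + 25/36·1 + 1/31·1 = 1 ✓
b·c: (-16/5301)·(-19/12) + 25/36·2/3 + 1/31·1 = 1/2 ✓
b·c²: (-16/5301)·361/144 + 25/36·4/9 + 1/31·1 = 1/3 ✓
b·Ac: 25/36·9/50 + 1/31·31/24 = 1/6 ✓
b·c³: (-16/5301)·(-6859/1728) + 25/36·8/27 + 1/31·1 = 1/4 ✓
b·(c∘Ac): 25/36·3/25 + 1/31·31/24 = 1/8 ✓
b·Ac²: 25/36·(-57/200) + 1/31·279/32 = 1/12 ✓
b·A²c: 1/31·31/24 = 1/24 ✓; 4 stages ⇒ order 4.

4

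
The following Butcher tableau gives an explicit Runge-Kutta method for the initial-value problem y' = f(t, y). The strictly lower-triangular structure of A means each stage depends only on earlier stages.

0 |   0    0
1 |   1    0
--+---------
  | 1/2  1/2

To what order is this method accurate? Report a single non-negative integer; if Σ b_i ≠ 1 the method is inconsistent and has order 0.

2

b = (1/2, 1/2)
c = (0, 1)
Σ b_i: 1/2·1 + 1/2·1 = 1 ✓
b·c: 1/2·1 = 1/2 ✓; 2 stages ⇒ order 2.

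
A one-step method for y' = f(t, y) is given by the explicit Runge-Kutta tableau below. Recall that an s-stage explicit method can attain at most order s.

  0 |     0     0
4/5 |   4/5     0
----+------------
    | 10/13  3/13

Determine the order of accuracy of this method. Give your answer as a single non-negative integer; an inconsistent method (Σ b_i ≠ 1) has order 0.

b = (10/13, 3/13)
c = (0, 4/5)
Σ b_i: 10/13·1 + 3/13·1 = 1 ✓
b·c: 3/13·4/5 = 12/65 ≠ 1/2 ⇒ order 1.

1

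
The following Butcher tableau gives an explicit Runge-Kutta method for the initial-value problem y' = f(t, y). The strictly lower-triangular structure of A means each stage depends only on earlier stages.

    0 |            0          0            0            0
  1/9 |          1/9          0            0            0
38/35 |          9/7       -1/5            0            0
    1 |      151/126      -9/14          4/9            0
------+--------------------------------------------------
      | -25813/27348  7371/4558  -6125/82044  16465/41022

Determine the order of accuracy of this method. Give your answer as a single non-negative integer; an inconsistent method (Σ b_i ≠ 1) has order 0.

3

b = (-25813/27348, 7371/4558, -6125/82044, 16465/41022)
c = (0, 1/9, 38/35, 1)
Ac = (0, 0, -1/45, 37/90)
Σ b_i: (-25813/27348)·1 + 7371/4558·1 + (-6125/82044)·1 + 16465/41022·1 = 1 ✓
b·c: 7371/4558·1/9 + (-6125/82044)·38/35 + 16465/41022·1 = 1/2 ✓
b·c²: 7371/4558·1/81 + (-6125/82044)·1444/1225 + 16465/41022·1 = 1/3 ✓
b·Ac: (-6125/82044)·(-1/45) + 16465/41022·37/90 = 1/6 ✓
b·c³: 7371/4558·1/729 + (-6125/82044)·54872/42875 + 16465/41022·1 = 44228/143577 ≠ 1/4 ⇒ order 3.
b·(c∘Ac): (-6125/82044)·(-38/1575) + 16465/41022·37/90 = 41057/246132 ≠ 1/8
b·Ac²: (-6125/82044)·(-1/405) + 16465/41022·11377/22050 = 168740137/814081590 ≠ 1/12
b·A²c: 16465/41022·(-4/405) = -6586/1661391 ≠ 1/24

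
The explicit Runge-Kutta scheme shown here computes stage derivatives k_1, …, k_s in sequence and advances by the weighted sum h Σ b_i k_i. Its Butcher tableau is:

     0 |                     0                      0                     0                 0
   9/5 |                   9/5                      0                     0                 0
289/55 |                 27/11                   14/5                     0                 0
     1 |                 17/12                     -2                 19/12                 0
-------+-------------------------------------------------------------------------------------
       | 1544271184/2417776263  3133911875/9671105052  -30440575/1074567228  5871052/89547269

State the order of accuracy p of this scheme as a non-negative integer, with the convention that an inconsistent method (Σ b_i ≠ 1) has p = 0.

b = (1544271184/2417776263, 3133911875/9671105052, -30440575/1074567228, 5871052/89547269)
c = (0, 9/5, 289/55, 1)
Ac = (0, 0, 126/25, 623/132)
Σ b_i: 1544271184/2417776263·1 + 3133911875/9671105052·1 + (-30440575/1074567228)·1 + 5871052/89547269·1 = 1 ✓
b·c: 3133911875/9671105052·9/5 + (-30440575/1074567228)·289/55 + 5871052/89547269·1 = 1/2 ✓
b·c²: 3133911875/9671105052·81/25 + (-30440575/1074567228)·83521/3025 + 5871052/89547269·1 = 1/3 ✓
b·Ac: (-30440575/1074567228)·126/25 + 5871052/89547269·623/132 = 1/6 ✓
b·c³: 3133911875/9671105052·729/125 + (-30440575/1074567228)·24137569/166375 + 5871052/89547269·1 = -63664421651/29550598770 ≠ 1/4 ⇒ order 3.
b·(c∘Ac): (-30440575/1074567228)·36414/1375 + 5871052/89547269·623/132 = -169157123/383774010 ≠ 1/8
b·Ac²: (-30440575/1074567228)·1134/125 + 5871052/89547269·54067/1452 = 64548905459/29550598770 ≠ 1/12
b·A²c: 5871052/89547269·399/50 = 167324982/319811675 ≠ 1/24

3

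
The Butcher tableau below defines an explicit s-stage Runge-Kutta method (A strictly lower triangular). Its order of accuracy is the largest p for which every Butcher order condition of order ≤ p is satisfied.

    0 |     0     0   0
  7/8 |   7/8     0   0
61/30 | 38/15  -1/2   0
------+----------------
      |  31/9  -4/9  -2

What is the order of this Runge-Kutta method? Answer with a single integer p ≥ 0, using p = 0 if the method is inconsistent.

b = (31/9, -4/9, -2)
c = (0, 7/8, 61/30)
Ac = (0, 0, -7/16)
Σ b_i: 31/9·1 + (-4/9)·1 + (-2)·1 = 1 ✓
b·c: (-4/9)·7/8 + (-2)·61/30 = -401/90 ≠ 1/2 ⇒ order 1.

1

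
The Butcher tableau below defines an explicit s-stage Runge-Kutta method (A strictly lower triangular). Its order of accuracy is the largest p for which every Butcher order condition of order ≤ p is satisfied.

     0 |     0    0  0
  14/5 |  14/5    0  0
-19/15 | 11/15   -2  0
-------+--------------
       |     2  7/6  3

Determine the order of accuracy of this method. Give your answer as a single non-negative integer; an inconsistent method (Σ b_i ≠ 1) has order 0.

0

b = (2, 7/6, 3)
c = (0, 14/5, -19/15)
Ac = (0, 0, -28/5)
Σ b_i: 2·1 + 7/6·1 + 3·1 = 37/6 ≠ 1 ⇒ order 0.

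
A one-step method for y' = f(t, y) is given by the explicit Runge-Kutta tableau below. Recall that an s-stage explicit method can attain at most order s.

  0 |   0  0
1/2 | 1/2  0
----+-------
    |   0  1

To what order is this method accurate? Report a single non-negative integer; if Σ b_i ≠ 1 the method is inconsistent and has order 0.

2

b = (0, 1)
c = (0, 1/2)
Σ b_i: 1·1 = 1 ✓
b·c: 1·1/2 = 1/2 ✓; 2 stages ⇒ order 2.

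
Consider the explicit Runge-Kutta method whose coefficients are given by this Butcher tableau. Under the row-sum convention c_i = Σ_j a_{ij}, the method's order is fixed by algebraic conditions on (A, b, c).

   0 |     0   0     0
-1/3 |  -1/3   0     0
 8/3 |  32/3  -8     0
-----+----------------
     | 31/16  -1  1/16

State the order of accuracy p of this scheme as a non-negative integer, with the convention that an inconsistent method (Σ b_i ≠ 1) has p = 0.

b = (31/16, -1, 1/16)
c = (0, -1/3, 8/3)
Ac = (0, 0, 8/3)
Σ b_i: 31/16·1 + (-1)·1 + 1/16·1 = 1 ✓
b·c: (-1)·(-1/3) + 1/16·8/3 = 1/2 ✓
b·c²: (-1)·1/9 + 1/16·64/9 = 1/3 ✓
b·Ac: 1/16·8/3 = 1/6 ✓; 3 stages ⇒ order 3.

3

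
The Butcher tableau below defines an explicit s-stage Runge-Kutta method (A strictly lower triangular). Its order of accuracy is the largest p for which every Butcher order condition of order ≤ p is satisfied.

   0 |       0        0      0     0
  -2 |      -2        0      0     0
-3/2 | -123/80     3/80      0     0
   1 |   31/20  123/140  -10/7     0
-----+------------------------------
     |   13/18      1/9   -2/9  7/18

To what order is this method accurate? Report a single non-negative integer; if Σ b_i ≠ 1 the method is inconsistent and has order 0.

4

b = (13/18, 1/9, -2/9, 7/18)
c = (0, -2, -3/2, 1)
Ac = (0, 0, -3/40, 27/70)
Σ b_i: 13/18·1 + 1/9·1 + (-2/9)·1 + 7/18·1 = 1 ✓
b·c: 1/9·(-2) + (-2/9)·(-3/2) + 7/18·1 = 1/2 ✓
b·c²: 1/9·4 + (-2/9)·9/4 + 7/18·1 = 1/3 ✓
b·Ac: (-2/9)·(-3/40) + 7/18·27/70 = 1/6 ✓
b·c³: 1/9·(-8) + (-2/9)·(-27/8) + 7/18·1 = 1/4 ✓
b·(c∘Ac): (-2/9)·9/80 + 7/18·27/70 = 1/8 ✓
b·Ac²: (-2/9)·3/20 + 7/18·3/10 = 1/12 ✓
b·A²c: 7/18·3/28 = 1/24 ✓; 4 stages ⇒ order 4.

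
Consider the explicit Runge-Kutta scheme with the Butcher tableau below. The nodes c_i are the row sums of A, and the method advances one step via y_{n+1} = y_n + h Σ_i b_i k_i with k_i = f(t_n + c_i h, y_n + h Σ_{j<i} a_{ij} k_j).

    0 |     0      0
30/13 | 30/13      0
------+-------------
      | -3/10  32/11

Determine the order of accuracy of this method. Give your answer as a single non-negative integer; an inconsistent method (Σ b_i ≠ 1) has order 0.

0

b = (-3/10, 32/11)
c = (0, 30/13)
Σ b_i: (-3/10)·1 + 32/11·1 = 287/110 ≠ 1 ⇒ order 0.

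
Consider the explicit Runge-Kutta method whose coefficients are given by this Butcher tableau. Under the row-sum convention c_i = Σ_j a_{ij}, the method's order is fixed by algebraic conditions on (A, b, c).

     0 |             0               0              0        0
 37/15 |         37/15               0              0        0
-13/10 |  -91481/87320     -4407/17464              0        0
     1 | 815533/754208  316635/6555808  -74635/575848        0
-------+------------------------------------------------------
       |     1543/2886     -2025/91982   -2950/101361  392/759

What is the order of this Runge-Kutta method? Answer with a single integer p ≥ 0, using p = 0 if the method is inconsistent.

4

b = (1543/2886, -2025/91982, -2950/101361, 392/759)
c = (0, 37/15, -13/10, 1)
Ac = (0, 0, -1469/2360, 451/1568)
Σ b_i: 1543/2886·1 + (-2025/91982)·1 + (-2950/101361)·1 + 392/759·1 = 1 ✓
b·c: (-2025/91982)·37/15 + (-2950/101361)·(-13/10) + 392/759·1 = 1/2 ✓
b·c²: (-2025/91982)·1369/225 + (-2950/101361)·169/100 + 392/759·1 = 1/3 ✓
b·Ac: (-2950/101361)·(-1469/2360) + 392/759·451/1568 = 1/6 ✓
b·c³: (-2025/91982)·50653/3375 + (-2950/101361)·(-2197/1000) + 392/759·1 = 1/4 ✓
b·(c∘Ac): (-2950/101361)·19097/23600 + 392/759·451/1568 = 1/8 ✓
b·Ac²: (-2950/101361)·(-54353/35400) + 392/759·11/147 = 1/12 ✓
b·A²c: 392/759·253/3136 = 1/24 ✓; 4 stages ⇒ order 4.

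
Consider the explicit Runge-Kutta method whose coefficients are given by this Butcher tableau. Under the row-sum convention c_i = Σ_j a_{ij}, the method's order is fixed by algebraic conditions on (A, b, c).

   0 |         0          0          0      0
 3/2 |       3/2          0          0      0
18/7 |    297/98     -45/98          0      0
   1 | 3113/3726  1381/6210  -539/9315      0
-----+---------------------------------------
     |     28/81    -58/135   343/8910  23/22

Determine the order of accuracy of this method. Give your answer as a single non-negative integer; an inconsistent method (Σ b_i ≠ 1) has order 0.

4

b = (28/81, -58/135, 343/8910, 23/22)
c = (0, 3/2, 18/7, 1)
Ac = (0, 0, -135/196, 17/92)
Σ b_i: 28/81·1 + (-58/135)·1 + 343/8910·1 + 23/22·1 = 1 ✓
b·c: (-58/135)·3/2 + 343/8910·18/7 + 23/22·1 = 1/2 ✓
b·c²: (-58/135)·9/4 + 343/8910·324/49 + 23/22·1 = 1/3 ✓
b·Ac: 343/8910·(-135/196) + 23/22·17/92 = 1/6 ✓
b·c³: (-58/135)·27/8 + 343/8910·5832/343 + 23/22·1 = 1/4 ✓
b·(c∘Ac): 343/8910·(-1215/686) + 23/22·17/92 = 1/8 ✓
b·Ac²: 343/8910·(-405/392) + 23/22·65/552 = 1/12 ✓
b·A²c: 23/22·11/276 = 1/24 ✓; 4 stages ⇒ order 4.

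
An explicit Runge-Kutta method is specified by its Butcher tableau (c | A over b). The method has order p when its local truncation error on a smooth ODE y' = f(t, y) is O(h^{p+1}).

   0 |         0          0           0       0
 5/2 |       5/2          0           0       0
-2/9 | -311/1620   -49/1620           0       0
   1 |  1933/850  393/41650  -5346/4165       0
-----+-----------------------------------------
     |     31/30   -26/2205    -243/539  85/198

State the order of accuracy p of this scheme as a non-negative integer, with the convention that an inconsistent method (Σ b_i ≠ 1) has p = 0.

4

b = (31/30, -26/2205, -243/539, 85/198)
c = (0, 5/2, -2/9, 1)
Ac = (0, 0, -49/648, 21/68)
Σ b_i: 31/30·1 + (-26/2205)·1 + (-243/539)·1 + 85/198·1 = 1 ✓
b·c: (-26/2205)·5/2 + (-243/539)·(-2/9) + 85/198·1 = 1/2 ✓
b·c²: (-26/2205)·25/4 + (-243/539)·4/81 + 85/198·1 = 1/3 ✓
b·Ac: (-243/539)·(-49/648) + 85/198·21/68 = 1/6 ✓
b·c³: (-26/2205)·125/8 + (-243/539)·(-8/729) + 85/198·1 = 1/4 ✓
b·(c∘Ac): (-243/539)·49/2916 + 85/198·21/68 = 1/8 ✓
b·Ac²: (-243/539)·(-245/1296) + 85/198·(-3/680) = 1/12 ✓
b·A²c: 85/198·33/340 = 1/24 ✓; 4 stages ⇒ order 4.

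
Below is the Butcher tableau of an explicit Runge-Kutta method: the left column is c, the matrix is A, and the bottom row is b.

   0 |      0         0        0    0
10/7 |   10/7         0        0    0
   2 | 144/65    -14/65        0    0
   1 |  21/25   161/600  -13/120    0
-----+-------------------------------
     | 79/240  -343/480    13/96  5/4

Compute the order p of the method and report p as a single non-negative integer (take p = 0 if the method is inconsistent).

b = (79/240, -343/480, 13/96, 5/4)
c = (0, 10/7, 2, 1)
Ac = (0, 0, -4/13, 1/6)
Σ b_i: 79/240·1 + (-343/480)·1 + 13/96·1 + 5/4·1 = 1 ✓
b·c: (-343/480)·10/7 + 13/96·2 + 5/4·1 = 1/2 ✓
b·c²: (-343/480)·100/49 + 13/96·4 + 5/4·1 = 1/3 ✓
b·Ac: 13/96·(-4/13) + 5/4·1/6 = 1/6 ✓
b·c³: (-343/480)·1000/343 + 13/96·8 + 5/4·1 = 1/4 ✓
b·(c∘Ac): 13/96·(-8/13) + 5/4·1/6 = 1/8 ✓
b·Ac²: 13/96·(-40/91) + 5/4·4/35 = 1/12 ✓
b·A²c: 5/4·1/30 = 1/24 ✓; 4 stages ⇒ order 4.

4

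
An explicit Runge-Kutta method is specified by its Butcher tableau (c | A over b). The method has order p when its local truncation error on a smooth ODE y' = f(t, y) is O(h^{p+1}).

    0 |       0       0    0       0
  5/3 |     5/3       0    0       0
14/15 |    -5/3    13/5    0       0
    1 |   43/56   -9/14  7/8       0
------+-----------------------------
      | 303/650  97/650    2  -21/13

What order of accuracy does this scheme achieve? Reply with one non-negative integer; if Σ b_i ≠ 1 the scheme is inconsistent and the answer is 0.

b = (303/650, 97/650, 2, -21/13)
c = (0, 5/3, 14/15, 1)
Ac = (0, 0, 13/3, -107/420)
Σ b_i: 303/650·1 + 97/650·1 + 2·1 + (-21/13)·1 = 1 ✓
b·c: 97/650·5/3 + 2·14/15 + (-21/13)·1 = 1/2 ✓
b·c²: 97/650·25/9 + 2·196/225 + (-21/13)·1 = 3167/5850 ≠ 1/3 ⇒ order 2.
b·Ac: 2·13/3 + (-21/13)·(-107/420) = 7081/780 ≠ 1/6

2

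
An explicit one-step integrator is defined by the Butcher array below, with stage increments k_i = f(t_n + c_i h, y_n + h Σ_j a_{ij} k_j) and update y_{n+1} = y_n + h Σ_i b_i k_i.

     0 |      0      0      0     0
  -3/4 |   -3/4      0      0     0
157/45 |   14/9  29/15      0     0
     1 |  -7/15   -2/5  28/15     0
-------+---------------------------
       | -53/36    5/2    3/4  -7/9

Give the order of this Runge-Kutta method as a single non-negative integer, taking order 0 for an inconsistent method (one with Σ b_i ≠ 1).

b = (-53/36, 5/2, 3/4, -7/9)
c = (0, -3/4, 157/45, 1)
Ac = (0, 0, -29/20, 9197/1350)
Σ b_i: (-53/36)·1 + 5/2·1 + 3/4·1 + (-7/9)·1 = 1 ✓
b·c: 5/2·(-3/4) + 3/4·157/45 + (-7/9)·1 = -13/360 ≠ 1/2 ⇒ order 1.

1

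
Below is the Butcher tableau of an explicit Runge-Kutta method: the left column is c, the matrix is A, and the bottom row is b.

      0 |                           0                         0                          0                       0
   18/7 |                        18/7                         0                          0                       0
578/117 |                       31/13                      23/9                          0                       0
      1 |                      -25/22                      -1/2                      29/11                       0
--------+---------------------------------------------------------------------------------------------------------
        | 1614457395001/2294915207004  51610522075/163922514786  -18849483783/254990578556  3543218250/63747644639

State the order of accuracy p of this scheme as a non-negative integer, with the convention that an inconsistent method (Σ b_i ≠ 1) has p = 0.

3

b = (1614457395001/2294915207004, 51610522075/163922514786, -18849483783/254990578556, 3543218250/63747644639)
c = (0, 18/7, 578/117, 1)
Ac = (0, 0, 46/7, 105751/9009)
Σ b_i: 1614457395001/2294915207004·1 + 51610522075/163922514786·1 + (-18849483783/254990578556)·1 + 3543218250/63747644639·1 = 1 ✓
b·c: 51610522075/163922514786·18/7 + (-18849483783/254990578556)·578/117 + 3543218250/63747644639·1 = 1/2 ✓
b·c²: 51610522075/163922514786·324/49 + (-18849483783/254990578556)·334084/13689 + 3543218250/63747644639·1 = 1/3 ✓
b·Ac: (-18849483783/254990578556)·46/7 + 3543218250/63747644639·105751/9009 = 1/6 ✓
b·c³: 51610522075/163922514786·5832/343 + (-18849483783/254990578556)·193100552/1601613 + 3543218250/63747644639·1 = -548767253179856/156627962878023 ≠ 1/4 ⇒ order 3.
b·(c∘Ac): (-18849483783/254990578556)·26588/819 + 3543218250/63747644639·105751/9009 = -2339204738009/1338700537419 ≠ 1/8
b·Ac²: (-18849483783/254990578556)·828/49 + 3543218250/63747644639·450339566/7378371 = 335702873894867/156627962878023 ≠ 1/12
b·A²c: 3543218250/63747644639·1334/77 = 429695740500/446233512473 ≠ 1/24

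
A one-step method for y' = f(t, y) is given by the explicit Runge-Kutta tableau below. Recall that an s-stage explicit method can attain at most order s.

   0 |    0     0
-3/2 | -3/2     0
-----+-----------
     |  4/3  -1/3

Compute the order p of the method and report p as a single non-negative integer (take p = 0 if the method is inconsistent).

2

b = (4/3, -1/3)
c = (0, -3/2)
Σ b_i: 4/3·1 + (-1/3)·1 = 1 ✓
b·c: (-1/3)·(-3/2) = 1/2 ✓; 2 stages ⇒ order 2.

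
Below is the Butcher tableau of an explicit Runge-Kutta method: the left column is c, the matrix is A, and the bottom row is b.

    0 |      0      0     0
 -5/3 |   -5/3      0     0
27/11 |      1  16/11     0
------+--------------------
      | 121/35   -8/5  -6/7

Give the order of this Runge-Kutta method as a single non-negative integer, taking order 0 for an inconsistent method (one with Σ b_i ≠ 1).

1

b = (121/35, -8/5, -6/7)
c = (0, -5/3, 27/11)
Ac = (0, 0, -80/33)
Σ b_i: 121/35·1 + (-8/5)·1 + (-6/7)·1 = 1 ✓
b·c: (-8/5)·(-5/3) + (-6/7)·27/11 = 130/231 ≠ 1/2 ⇒ order 1.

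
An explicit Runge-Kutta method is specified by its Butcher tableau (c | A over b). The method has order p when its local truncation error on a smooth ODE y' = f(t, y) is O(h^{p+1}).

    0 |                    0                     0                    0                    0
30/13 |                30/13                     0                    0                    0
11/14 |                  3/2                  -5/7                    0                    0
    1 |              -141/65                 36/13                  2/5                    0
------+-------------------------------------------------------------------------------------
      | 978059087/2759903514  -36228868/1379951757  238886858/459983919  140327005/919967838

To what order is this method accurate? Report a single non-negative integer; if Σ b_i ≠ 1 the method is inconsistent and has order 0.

3

b = (978059087/2759903514, -36228868/1379951757, 238886858/459983919, 140327005/919967838)
c = (0, 30/13, 11/14, 1)
Ac = (0, 0, -150/91, 39659/5915)
Σ b_i: 978059087/2759903514·1 + (-36228868/1379951757)·1 + 238886858/459983919·1 + 140327005/919967838·1 = 1 ✓
b·c: (-36228868/1379951757)·30/13 + 238886858/459983919·11/14 + 140327005/919967838·1 = 1/2 ✓
b·c²: (-36228868/1379951757)·900/169 + 238886858/459983919·121/196 + 140327005/919967838·1 = 1/3 ✓
b·Ac: 238886858/459983919·(-150/91) + 140327005/919967838·39659/5915 = 1/6 ✓
b·c³: (-36228868/1379951757)·27000/2197 + 238886858/459983919·1331/2744 + 140327005/919967838·1 = 13695927073/167434146516 ≠ 1/4 ⇒ order 3.
b·(c∘Ac): 238886858/459983919·(-825/637) + 140327005/919967838·39659/5915 = 4187122549/11959581894 ≠ 1/8
b·Ac²: 238886858/459983919·(-4500/1183) + 140327005/919967838·16141837/1076530 = 52181280539/167434146516 ≠ 1/12
b·A²c: 140327005/919967838·(-60/91) = -15420550/153327973 ≠ 1/24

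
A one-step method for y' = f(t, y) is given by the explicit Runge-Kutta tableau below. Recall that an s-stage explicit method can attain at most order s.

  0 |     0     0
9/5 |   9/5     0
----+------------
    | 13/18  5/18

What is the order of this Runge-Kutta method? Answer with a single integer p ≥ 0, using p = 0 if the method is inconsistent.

2

b = (13/18, 5/18)
c = (0, 9/5)
Σ b_i: 13/18·1 + 5/18·1 = 1 ✓
b·c: 5/18·9/5 = 1/2 ✓; 2 stages ⇒ order 2.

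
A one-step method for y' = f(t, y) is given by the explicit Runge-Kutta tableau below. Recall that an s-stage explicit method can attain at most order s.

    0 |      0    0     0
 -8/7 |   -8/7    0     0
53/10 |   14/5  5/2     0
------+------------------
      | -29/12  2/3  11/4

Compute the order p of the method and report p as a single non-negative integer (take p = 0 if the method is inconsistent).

b = (-29/12, 2/3, 11/4)
c = (0, -8/7, 53/10)
Ac = (0, 0, -20/7)
Σ b_i: (-29/12)·1 + 2/3·1 + 11/4·1 = 1 ✓
b·c: 2/3·(-8/7) + 11/4·53/10 = 11603/840 ≠ 1/2 ⇒ order 1.

1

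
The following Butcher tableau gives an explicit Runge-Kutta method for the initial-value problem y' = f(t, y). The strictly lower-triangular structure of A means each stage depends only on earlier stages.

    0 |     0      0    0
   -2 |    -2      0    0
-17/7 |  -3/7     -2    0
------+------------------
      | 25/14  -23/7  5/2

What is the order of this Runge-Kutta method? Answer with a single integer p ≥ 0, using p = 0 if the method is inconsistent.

2

b = (25/14, -23/7, 5/2)
c = (0, -2, -17/7)
Ac = (0, 0, 4)
Σ b_i: 25/14·1 + (-23/7)·1 + 5/2·1 = 1 ✓
b·c: (-23/7)·(-2) + 5/2·(-17/7) = 1/2 ✓
b·c²: (-23/7)·4 + 5/2·289/49 = 157/98 ≠ 1/3 ⇒ order 2.
b·Ac: 5/2·4 = 10 ≠ 1/6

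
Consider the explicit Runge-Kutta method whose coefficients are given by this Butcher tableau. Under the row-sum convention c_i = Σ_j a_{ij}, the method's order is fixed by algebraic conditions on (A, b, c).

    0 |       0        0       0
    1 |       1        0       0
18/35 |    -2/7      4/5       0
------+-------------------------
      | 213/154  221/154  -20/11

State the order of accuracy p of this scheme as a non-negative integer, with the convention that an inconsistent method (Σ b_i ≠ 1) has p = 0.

b = (213/154, 221/154, -20/11)
c = (0, 1, 18/35)
Ac = (0, 0, 4/5)
Σ b_i: 213/154·1 + 221/154·1 + (-20/11)·1 = 1 ✓
b·c: 221/154·1 + (-20/11)·18/35 = 1/2 ✓
b·c²: 221/154·1 + (-20/11)·324/1225 = 5143/5390 ≠ 1/3 ⇒ order 2.
b·Ac: (-20/11)·4/5 = -16/11 ≠ 1/6

2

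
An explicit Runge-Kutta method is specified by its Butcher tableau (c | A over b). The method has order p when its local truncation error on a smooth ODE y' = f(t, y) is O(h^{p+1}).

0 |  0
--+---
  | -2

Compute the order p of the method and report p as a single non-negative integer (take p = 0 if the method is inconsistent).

b = (-2)
c = (0)
Σ b_i: (-2)·1 = -2 ≠ 1 ⇒ order 0.

0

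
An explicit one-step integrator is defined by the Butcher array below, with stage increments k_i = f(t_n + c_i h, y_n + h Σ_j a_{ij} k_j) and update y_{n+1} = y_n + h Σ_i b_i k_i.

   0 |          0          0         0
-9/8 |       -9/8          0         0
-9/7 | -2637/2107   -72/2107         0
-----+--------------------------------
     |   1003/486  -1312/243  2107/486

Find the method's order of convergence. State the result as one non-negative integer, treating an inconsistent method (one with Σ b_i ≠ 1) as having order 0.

3

b = (1003/486, -1312/243, 2107/486)
c = (0, -9/8, -9/7)
Ac = (0, 0, 81/2107)
Σ b_i: 1003/486·1 + (-1312/243)·1 + 2107/486·1 = 1 ✓
b·c: (-1312/243)·(-9/8) + 2107/486·(-9/7) = 1/2 ✓
b·c²: (-1312/243)·81/64 + 2107/486·81/49 = 1/3 ✓
b·Ac: 2107/486·81/2107 = 1/6 ✓; 3 stages ⇒ order 3.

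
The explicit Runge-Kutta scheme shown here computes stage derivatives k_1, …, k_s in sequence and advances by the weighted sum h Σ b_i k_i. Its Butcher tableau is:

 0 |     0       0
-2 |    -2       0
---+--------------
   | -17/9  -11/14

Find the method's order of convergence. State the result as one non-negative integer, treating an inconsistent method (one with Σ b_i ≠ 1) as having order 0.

b = (-17/9, -11/14)
c = (0, -2)
Σ b_i: (-17/9)·1 + (-11/14)·1 = -337/126 ≠ 1 ⇒ order 0.

0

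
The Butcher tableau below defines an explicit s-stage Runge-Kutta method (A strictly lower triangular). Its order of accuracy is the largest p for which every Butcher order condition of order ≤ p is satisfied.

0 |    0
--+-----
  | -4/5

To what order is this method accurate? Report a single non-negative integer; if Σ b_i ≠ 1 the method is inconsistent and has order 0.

b = (-4/5)
c = (0)
Σ b_i: (-4/5)·1 = -4/5 ≠ 1 ⇒ order 0.

0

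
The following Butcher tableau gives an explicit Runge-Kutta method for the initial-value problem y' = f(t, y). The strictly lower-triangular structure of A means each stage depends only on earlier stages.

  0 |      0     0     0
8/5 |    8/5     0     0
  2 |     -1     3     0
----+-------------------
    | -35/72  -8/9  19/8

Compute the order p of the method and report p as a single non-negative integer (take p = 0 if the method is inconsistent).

b = (-35/72, -8/9, 19/8)
c = (0, 8/5, 2)
Ac = (0, 0, 24/5)
Σ b_i: (-35/72)·1 + (-8/9)·1 + 19/8·1 = 1 ✓
b·c: (-8/9)·8/5 + 19/8·2 = 599/180 ≠ 1/2 ⇒ order 1.

1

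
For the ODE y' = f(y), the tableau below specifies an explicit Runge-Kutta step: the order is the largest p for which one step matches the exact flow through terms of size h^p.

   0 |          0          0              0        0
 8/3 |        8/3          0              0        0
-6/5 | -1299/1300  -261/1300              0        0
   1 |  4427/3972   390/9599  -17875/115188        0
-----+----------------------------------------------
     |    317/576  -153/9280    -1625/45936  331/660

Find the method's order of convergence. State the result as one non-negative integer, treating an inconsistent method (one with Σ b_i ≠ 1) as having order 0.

b = (317/576, -153/9280, -1625/45936, 331/660)
c = (0, 8/3, -6/5, 1)
Ac = (0, 0, -174/325, 195/662)
Σ b_i: 317/576·1 + (-153/9280)·1 + (-1625/45936)·1 + 331/660·1 = 1 ✓
b·c: (-153/9280)·8/3 + (-1625/45936)·(-6/5) + 331/660·1 = 1/2 ✓
b·c²: (-153/9280)·64/9 + (-1625/45936)·36/25 + 331/660·1 = 1/3 ✓
b·Ac: (-1625/45936)·(-174/325) + 331/660·195/662 = 1/6 ✓
b·c³: (-153/9280)·512/27 + (-1625/45936)·(-216/125) + 331/660·1 = 1/4 ✓
b·(c∘Ac): (-1625/45936)·1044/1625 + 331/660·195/662 = 1/8 ✓
b·Ac²: (-1625/45936)·(-464/325) + 331/660·65/993 = 1/12 ✓
b·A²c: 331/660·55/662 = 1/24 ✓; 4 stages ⇒ order 4.

4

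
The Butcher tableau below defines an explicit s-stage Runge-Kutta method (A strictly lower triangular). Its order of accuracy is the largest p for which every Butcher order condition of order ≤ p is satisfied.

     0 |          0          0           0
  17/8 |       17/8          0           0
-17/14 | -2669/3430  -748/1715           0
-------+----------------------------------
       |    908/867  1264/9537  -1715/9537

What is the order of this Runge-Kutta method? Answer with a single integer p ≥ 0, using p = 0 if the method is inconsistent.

3

b = (908/867, 1264/9537, -1715/9537)
c = (0, 17/8, -17/14)
Ac = (0, 0, -3179/3430)
Σ b_i: 908/867·1 + 1264/9537·1 + (-1715/9537)·1 = 1 ✓
b·c: 1264/9537·17/8 + (-1715/9537)·(-17/14) = 1/2 ✓
b·c²: 1264/9537·289/64 + (-1715/9537)·289/196 = 1/3 ✓
b·Ac: (-1715/9537)·(-3179/3430) = 1/6 ✓; 3 stages ⇒ order 3.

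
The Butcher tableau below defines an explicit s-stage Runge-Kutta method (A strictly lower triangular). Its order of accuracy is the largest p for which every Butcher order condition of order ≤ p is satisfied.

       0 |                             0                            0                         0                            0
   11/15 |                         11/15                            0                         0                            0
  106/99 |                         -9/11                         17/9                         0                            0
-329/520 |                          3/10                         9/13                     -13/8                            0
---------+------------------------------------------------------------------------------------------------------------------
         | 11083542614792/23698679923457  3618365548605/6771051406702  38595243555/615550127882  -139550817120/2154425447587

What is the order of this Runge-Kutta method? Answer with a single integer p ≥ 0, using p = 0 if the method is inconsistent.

b = (11083542614792/23698679923457, 3618365548605/6771051406702, 38595243555/615550127882, -139550817120/2154425447587)
c = (0, 11/15, 106/99, -329/520)
Ac = (0, 0, 187/135, -31717/25740)
Σ b_i: 11083542614792/23698679923457·1 + 3618365548605/6771051406702·1 + 38595243555/615550127882·1 + (-139550817120/2154425447587)·1 = 1 ✓
b·c: 3618365548605/6771051406702·11/15 + 38595243555/615550127882·106/99 + (-139550817120/2154425447587)·(-329/520) = 1/2 ✓
b·c²: 3618365548605/6771051406702·121/225 + 38595243555/615550127882·11236/9801 + (-139550817120/2154425447587)·108241/270400 = 1/3 ✓
b·Ac: 38595243555/615550127882·187/135 + (-139550817120/2154425447587)·(-31717/25740) = 1/6 ✓
b·c³: 3618365548605/6771051406702·1331/3375 + 38595243555/615550127882·1191016/970299 + (-139550817120/2154425447587)·(-35611289/140608000) = 144554207776839161/475327808750480400 ≠ 1/4 ⇒ order 3.
b·(c∘Ac): 38595243555/615550127882·1802/1215 + (-139550817120/2154425447587)·10434893/13384800 = 588541850038/13849877877345 ≠ 1/8
b·Ac²: 38595243555/615550127882·2057/2025 + (-139550817120/2154425447587)·(-9496183/6370650) = 1025346371872241/6398643579333390 ≠ 1/12
b·A²c: (-139550817120/2154425447587)·(-2431/1080) = 2827066970156/19389829028283 ≠ 1/24

3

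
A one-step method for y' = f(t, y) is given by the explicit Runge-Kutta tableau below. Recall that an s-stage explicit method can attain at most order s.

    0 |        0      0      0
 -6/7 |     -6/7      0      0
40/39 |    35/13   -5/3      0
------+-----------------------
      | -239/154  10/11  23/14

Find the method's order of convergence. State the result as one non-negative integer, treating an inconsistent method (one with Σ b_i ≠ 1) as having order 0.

1

b = (-239/154, 10/11, 23/14)
c = (0, -6/7, 40/39)
Ac = (0, 0, 10/7)
Σ b_i: (-239/154)·1 + 10/11·1 + 23/14·1 = 1 ✓
b·c: 10/11·(-6/7) + 23/14·40/39 = 2720/3003 ≠ 1/2 ⇒ order 1.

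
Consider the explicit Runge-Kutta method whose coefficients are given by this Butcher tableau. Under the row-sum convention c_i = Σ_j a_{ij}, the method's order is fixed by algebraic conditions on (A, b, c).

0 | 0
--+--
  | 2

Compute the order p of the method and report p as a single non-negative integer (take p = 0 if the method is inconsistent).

b = (2)
c = (0)
Σ b_i: 2·1 = 2 ≠ 1 ⇒ order 0.

0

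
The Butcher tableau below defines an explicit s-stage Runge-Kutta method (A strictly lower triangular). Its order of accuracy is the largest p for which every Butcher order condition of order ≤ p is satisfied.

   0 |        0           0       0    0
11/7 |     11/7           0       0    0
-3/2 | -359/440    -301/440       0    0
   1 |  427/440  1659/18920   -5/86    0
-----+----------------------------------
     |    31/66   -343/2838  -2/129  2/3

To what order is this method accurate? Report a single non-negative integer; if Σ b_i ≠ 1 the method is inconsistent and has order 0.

4

b = (31/66, -343/2838, -2/129, 2/3)
c = (0, 11/7, -3/2, 1)
Ac = (0, 0, -43/40, 9/40)
Σ b_i: 31/66·1 + (-343/2838)·1 + (-2/129)·1 + 2/3·1 = 1 ✓
b·c: (-343/2838)·11/7 + (-2/129)·(-3/2) + 2/3·1 = 1/2 ✓
b·c²: (-343/2838)·121/49 + (-2/129)·9/4 + 2/3·1 = 1/3 ✓
b·Ac: (-2/129)·(-43/40) + 2/3·9/40 = 1/6 ✓
b·c³: (-343/2838)·1331/343 + (-2/129)·(-27/8) + 2/3·1 = 1/4 ✓
b·(c∘Ac): (-2/129)·129/80 + 2/3·9/40 = 1/8 ✓
b·Ac²: (-2/129)·(-473/280) + 2/3·3/35 = 1/12 ✓
b·A²c: 2/3·1/16 = 1/24 ✓; 4 stages ⇒ order 4.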